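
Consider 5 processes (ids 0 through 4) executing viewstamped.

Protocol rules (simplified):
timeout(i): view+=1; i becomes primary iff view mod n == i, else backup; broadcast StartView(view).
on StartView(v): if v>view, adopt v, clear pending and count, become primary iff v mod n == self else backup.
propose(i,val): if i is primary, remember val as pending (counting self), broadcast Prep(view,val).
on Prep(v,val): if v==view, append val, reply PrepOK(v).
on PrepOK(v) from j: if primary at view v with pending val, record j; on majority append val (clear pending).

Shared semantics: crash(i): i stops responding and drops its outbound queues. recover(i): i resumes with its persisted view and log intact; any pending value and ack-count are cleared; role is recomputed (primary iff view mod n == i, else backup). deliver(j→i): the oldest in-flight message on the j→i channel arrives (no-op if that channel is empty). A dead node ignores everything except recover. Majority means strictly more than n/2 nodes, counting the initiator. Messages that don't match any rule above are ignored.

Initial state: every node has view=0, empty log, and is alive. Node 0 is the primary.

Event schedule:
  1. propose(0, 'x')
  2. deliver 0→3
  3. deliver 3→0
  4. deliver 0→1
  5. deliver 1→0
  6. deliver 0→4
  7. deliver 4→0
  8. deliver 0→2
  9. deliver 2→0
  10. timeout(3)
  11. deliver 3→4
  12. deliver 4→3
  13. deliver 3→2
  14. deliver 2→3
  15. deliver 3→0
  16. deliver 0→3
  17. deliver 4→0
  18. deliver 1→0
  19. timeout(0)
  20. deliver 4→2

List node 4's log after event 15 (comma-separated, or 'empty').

step 1 propose(0,'x'): —
step 2 deliver 0→3: 3={back,v=0,log=x}
step 3 deliver 3→0: —
step 4 deliver 0→1: 1={back,v=0,log=x}
step 5 deliver 1→0: 0={prim,v=0,log=x}
step 6 deliver 0→4: 4={back,v=0,log=x}
step 7 deliver 4→0: —
step 8 deliver 0→2: 2={back,v=0,log=x}
step 9 deliver 2→0: —
step 10 timeout(3): 3={back,v=1,log=x}
step 11 deliver 3→4: 4={back,v=1,log=x}
step 12 deliver 4→3: —
step 13 deliver 3→2: 2={back,v=1,log=x}
step 14 deliver 2→3: —
step 15 deliver 3→0: 0={back,v=1,log=x}

x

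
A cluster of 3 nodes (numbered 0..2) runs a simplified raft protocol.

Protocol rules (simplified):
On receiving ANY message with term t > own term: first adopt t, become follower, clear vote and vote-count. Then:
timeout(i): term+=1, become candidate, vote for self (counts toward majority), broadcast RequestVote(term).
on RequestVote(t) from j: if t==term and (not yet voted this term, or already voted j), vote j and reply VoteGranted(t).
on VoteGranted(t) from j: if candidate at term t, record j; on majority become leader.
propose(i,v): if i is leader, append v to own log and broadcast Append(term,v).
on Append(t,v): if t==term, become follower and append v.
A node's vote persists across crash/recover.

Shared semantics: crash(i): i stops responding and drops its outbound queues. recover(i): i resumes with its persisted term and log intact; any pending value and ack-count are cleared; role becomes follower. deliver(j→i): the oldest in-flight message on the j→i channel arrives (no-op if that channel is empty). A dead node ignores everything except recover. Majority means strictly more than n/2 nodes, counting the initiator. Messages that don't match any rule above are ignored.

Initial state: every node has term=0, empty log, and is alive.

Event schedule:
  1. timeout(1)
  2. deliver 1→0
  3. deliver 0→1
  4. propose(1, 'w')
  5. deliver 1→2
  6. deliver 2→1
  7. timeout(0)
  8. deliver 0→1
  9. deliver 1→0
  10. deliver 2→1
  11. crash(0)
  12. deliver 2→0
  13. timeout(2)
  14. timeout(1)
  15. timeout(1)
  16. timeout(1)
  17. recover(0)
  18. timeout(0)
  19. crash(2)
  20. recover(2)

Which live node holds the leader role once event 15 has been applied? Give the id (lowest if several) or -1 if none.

after 1 — timeout(1): n1:cand/t1/[-]
after 2 — deliver 1→0: n0:foll/t1/[-]
after 3 — deliver 0→1: n1:lead/t1/[-]
after 4 — propose(1,'w'): n1:lead/t1/[w]
after 5 — deliver 1→2: n2:foll/t1/[-]
after 6 — deliver 2→1: ·
after 7 — timeout(0): n0:cand/t2/[-]
after 8 — deliver 0→1: n1:foll/t2/[w]
after 9 — deliver 1→0: ·
after 10 — deliver 2→1: ·
after 11 — crash(0): n0:✗cand/t2/[-]
after 12 — deliver 2→0: ·
after 13 — timeout(2): n2:cand/t2/[-]
after 14 — timeout(1): n1:cand/t3/[w]
after 15 — timeout(1): n1:cand/t4/[w]

-1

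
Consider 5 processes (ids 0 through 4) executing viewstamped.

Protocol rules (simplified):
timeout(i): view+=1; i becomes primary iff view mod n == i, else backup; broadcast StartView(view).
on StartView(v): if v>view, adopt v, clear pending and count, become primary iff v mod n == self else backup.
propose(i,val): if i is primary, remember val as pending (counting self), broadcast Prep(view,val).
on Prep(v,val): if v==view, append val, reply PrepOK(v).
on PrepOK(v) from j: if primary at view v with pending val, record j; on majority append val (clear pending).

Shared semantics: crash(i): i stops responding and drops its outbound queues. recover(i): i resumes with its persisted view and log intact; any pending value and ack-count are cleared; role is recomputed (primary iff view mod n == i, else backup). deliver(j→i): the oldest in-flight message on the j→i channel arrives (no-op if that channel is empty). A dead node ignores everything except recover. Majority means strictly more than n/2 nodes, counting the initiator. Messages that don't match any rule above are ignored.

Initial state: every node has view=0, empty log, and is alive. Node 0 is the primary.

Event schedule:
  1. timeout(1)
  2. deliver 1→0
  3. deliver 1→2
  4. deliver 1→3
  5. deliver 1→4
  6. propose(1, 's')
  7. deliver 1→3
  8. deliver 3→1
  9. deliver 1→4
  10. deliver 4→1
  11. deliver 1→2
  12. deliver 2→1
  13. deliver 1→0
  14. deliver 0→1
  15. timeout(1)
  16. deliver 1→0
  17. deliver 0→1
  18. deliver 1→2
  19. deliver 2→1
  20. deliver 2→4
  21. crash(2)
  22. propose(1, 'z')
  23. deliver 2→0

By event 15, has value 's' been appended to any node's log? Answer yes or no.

e1 timeout(1): 1[prim,v=1,-]
e2 deliver 1→0: 0[back,v=1,-]
e3 deliver 1→2: 2[back,v=1,-]
e4 deliver 1→3: 3[back,v=1,-]
e5 deliver 1→4: 4[back,v=1,-]
e6 propose(1,'s'): ·
e7 deliver 1→3: 3[back,v=1,s]
e8 deliver 3→1: ·
e9 deliver 1→4: 4[back,v=1,s]
e10 deliver 4→1: 1[prim,v=1,s]
e11 deliver 1→2: 2[back,v=1,s]
e12 deliver 2→1: ·
e13 deliver 1→0: 0[back,v=1,s]
e14 deliver 0→1: ·
e15 timeout(1): 1[back,v=2,s]

yes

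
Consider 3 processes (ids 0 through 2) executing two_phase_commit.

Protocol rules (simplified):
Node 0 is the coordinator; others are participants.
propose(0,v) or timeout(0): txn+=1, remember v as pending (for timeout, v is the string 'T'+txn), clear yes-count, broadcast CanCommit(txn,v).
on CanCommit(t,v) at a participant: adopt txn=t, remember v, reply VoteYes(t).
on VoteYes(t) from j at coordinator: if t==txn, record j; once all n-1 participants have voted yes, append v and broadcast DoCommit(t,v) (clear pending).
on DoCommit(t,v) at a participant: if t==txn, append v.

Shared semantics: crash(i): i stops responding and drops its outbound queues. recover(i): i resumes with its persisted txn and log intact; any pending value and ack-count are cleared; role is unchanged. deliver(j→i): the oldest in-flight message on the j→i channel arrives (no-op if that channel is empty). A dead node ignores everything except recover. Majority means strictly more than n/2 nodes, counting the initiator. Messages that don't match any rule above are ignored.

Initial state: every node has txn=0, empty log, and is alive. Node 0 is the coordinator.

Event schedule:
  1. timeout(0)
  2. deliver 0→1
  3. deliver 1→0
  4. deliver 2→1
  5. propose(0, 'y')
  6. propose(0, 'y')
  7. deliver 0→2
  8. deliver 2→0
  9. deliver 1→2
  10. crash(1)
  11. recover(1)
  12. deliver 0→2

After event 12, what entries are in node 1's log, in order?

empty

1. timeout(0):  <0:coor t1 ->
2. deliver 0→1:  <1:part t1 ->
3. deliver 1→0:  nop
4. deliver 2→1:  nop
5. propose(0,'y'):  <0:coor t2 ->
6. propose(0,'y'):  <0:coor t3 ->
7. deliver 0→2:  <2:part t1 ->
8. deliver 2→0:  nop
9. deliver 1→2:  nop
10. crash(1):  <1:✗part t1 ->
11. recover(1):  <1:part t1 ->
12. deliver 0→2:  <2:part t2 ->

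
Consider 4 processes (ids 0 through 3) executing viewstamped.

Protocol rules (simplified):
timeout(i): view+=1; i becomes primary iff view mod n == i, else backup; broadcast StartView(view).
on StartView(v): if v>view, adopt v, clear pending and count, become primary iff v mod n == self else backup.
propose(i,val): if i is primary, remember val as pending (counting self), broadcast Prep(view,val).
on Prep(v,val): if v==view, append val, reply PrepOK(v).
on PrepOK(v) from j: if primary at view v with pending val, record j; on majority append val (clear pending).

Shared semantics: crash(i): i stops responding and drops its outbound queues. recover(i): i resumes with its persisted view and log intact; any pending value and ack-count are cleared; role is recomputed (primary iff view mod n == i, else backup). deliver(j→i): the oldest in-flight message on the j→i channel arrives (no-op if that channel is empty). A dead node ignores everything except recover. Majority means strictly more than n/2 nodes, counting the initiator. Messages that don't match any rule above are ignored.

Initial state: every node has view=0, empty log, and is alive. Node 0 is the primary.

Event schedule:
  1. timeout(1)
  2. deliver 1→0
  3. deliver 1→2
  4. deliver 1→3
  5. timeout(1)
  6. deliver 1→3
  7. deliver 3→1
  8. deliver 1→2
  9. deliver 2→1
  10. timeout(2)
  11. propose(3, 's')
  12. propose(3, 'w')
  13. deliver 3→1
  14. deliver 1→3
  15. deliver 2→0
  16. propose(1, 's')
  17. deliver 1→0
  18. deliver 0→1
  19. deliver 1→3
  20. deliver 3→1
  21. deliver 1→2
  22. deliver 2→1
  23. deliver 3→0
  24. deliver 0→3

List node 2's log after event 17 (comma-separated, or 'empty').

empty

[1] timeout(1) → N1(prim v1 [-])
[2] deliver 1→0 → N0(back v1 [-])
[3] deliver 1→2 → N2(back v1 [-])
[4] deliver 1→3 → N3(back v1 [-])
[5] timeout(1) → N1(back v2 [-])
[6] deliver 1→3 → N3(back v2 [-])
[7] deliver 3→1 → ∅
[8] deliver 1→2 → N2(prim v2 [-])
[9] deliver 2→1 → ∅
[10] timeout(2) → N2(back v3 [-])
[11] propose(3,'s') → ∅
[12] propose(3,'w') → ∅
[13] deliver 3→1 → ∅
[14] deliver 1→3 → ∅
[15] deliver 2→0 → N0(back v3 [-])
[16] propose(1,'s') → ∅
[17] deliver 1→0 → ∅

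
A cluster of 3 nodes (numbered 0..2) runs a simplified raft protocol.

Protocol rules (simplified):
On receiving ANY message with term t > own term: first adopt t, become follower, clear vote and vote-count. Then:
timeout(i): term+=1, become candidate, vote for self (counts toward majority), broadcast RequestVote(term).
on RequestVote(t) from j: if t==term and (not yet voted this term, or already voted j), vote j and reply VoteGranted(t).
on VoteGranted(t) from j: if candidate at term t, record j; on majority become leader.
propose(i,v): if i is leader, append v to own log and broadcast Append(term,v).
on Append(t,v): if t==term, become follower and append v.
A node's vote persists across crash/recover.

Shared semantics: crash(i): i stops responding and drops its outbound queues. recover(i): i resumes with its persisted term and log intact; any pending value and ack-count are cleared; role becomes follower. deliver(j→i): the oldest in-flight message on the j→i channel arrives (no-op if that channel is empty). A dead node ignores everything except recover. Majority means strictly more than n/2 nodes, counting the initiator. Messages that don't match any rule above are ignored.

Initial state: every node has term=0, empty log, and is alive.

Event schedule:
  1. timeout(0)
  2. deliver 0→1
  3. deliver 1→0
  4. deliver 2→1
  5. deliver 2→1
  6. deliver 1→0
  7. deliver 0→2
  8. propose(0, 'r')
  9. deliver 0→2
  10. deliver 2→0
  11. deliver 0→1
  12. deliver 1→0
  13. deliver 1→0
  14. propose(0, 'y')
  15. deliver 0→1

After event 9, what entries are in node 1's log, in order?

empty

[1] timeout(0) → N0(cand t1 [-])
[2] deliver 0→1 → N1(foll t1 [-])
[3] deliver 1→0 → N0(lead t1 [-])
[4] deliver 2→1 → ∅
[5] deliver 2→1 → ∅
[6] deliver 1→0 → ∅
[7] deliver 0→2 → N2(foll t1 [-])
[8] propose(0,'r') → N0(lead t1 [r])
[9] deliver 0→2 → N2(foll t1 [r])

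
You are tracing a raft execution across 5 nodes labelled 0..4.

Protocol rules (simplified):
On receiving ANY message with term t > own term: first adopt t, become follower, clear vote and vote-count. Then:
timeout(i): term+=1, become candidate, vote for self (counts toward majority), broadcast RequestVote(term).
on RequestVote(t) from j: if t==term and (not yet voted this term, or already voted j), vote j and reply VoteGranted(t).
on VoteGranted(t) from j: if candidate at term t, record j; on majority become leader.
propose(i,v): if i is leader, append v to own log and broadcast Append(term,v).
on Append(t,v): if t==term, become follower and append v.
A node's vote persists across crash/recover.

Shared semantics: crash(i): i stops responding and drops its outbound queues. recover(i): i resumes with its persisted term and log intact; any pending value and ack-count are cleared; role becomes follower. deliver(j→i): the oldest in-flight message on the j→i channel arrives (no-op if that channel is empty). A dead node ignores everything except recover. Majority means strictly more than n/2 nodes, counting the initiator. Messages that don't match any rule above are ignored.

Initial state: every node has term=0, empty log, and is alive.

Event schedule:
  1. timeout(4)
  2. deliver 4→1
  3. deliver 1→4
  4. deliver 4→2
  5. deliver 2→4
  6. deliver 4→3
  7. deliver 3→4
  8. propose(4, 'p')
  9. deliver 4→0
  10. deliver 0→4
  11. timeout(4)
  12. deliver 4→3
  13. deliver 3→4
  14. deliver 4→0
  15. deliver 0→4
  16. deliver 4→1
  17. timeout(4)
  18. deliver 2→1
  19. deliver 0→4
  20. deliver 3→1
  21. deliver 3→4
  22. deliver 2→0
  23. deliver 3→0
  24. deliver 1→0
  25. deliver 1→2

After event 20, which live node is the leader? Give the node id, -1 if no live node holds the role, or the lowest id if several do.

[1] timeout(4) → N4(cand t1 [-])
[2] deliver 4→1 → N1(foll t1 [-])
[3] deliver 1→4 → ∅
[4] deliver 4→2 → N2(foll t1 [-])
[5] deliver 2→4 → N4(lead t1 [-])
[6] deliver 4→3 → N3(foll t1 [-])
[7] deliver 3→4 → ∅
[8] propose(4,'p') → N4(lead t1 [p])
[9] deliver 4→0 → N0(foll t1 [-])
[10] deliver 0→4 → ∅
[11] timeout(4) → N4(cand t2 [p])
[12] deliver 4→3 → N3(foll t1 [p])
[13] deliver 3→4 → ∅
[14] deliver 4→0 → N0(foll t1 [p])
[15] deliver 0→4 → ∅
[16] deliver 4→1 → N1(foll t1 [p])
[17] timeout(4) → N4(cand t3 [p])
[18] deliver 2→1 → ∅
[19] deliver 0→4 → ∅
[20] deliver 3→1 → ∅

-1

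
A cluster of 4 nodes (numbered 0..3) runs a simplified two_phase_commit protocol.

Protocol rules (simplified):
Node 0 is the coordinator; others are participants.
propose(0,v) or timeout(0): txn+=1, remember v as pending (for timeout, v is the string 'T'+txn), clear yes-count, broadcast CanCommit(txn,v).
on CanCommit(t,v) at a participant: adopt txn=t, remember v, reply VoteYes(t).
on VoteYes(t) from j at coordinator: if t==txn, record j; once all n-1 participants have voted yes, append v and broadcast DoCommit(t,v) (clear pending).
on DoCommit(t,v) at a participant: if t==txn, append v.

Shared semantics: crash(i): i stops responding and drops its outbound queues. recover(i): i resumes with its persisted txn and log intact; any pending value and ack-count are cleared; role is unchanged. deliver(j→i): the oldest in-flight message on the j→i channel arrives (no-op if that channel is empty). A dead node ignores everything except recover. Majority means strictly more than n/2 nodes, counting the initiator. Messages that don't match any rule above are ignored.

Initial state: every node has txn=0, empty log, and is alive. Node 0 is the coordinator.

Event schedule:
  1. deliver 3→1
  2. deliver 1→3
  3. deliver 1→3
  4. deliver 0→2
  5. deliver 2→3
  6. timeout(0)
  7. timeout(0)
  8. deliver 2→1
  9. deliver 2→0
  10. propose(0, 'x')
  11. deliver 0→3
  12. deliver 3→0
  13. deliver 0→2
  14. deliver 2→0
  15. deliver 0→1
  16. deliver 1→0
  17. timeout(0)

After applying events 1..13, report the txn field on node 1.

after 1 — deliver 3→1: ·
after 2 — deliver 1→3: ·
after 3 — deliver 1→3: ·
after 4 — deliver 0→2: ·
after 5 — deliver 2→3: ·
after 6 — timeout(0): n0:coor/t1/[-]
after 7 — timeout(0): n0:coor/t2/[-]
after 8 — deliver 2→1: ·
after 9 — deliver 2→0: ·
after 10 — propose(0,'x'): n0:coor/t3/[-]
after 11 — deliver 0→3: n3:part/t1/[-]
after 12 — deliver 3→0: ·
after 13 — deliver 0→2: n2:part/t1/[-]

0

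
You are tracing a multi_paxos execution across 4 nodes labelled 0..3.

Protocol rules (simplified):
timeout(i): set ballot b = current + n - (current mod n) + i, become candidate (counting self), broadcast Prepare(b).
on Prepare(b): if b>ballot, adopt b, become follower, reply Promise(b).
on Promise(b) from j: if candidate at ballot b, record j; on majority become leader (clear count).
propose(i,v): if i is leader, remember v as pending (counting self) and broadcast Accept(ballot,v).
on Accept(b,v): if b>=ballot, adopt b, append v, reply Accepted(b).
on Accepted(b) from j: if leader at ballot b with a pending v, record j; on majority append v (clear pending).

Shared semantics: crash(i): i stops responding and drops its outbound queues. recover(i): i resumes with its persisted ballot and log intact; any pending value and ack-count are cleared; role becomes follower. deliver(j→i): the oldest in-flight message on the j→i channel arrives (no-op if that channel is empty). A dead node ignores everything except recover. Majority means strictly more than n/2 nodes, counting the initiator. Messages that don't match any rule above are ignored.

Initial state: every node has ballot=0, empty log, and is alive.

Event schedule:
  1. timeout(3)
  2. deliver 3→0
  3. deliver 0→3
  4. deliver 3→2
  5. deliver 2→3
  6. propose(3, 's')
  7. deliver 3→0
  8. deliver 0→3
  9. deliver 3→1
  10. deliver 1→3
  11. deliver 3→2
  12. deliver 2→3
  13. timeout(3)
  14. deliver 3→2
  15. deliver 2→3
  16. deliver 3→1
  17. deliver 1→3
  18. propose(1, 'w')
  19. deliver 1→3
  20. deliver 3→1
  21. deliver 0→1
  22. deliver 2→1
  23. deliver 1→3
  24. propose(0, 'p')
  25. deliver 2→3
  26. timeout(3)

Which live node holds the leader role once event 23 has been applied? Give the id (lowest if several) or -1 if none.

3

step 1 timeout(3): 3={cand,b=7,log=-}
step 2 deliver 3→0: 0={foll,b=7,log=-}
step 3 deliver 0→3: —
step 4 deliver 3→2: 2={foll,b=7,log=-}
step 5 deliver 2→3: 3={lead,b=7,log=-}
step 6 propose(3,'s'): —
step 7 deliver 3→0: 0={foll,b=7,log=s}
step 8 deliver 0→3: —
step 9 deliver 3→1: 1={foll,b=7,log=-}
step 10 deliver 1→3: —
step 11 deliver 3→2: 2={foll,b=7,log=s}
step 12 deliver 2→3: 3={lead,b=7,log=s}
step 13 timeout(3): 3={cand,b=11,log=s}
step 14 deliver 3→2: 2={foll,b=11,log=s}
step 15 deliver 2→3: —
step 16 deliver 3→1: 1={foll,b=7,log=s}
step 17 deliver 1→3: —
step 18 propose(1,'w'): —
step 19 deliver 1→3: —
step 20 deliver 3→1: 1={foll,b=11,log=s}
step 21 deliver 0→1: —
step 22 deliver 2→1: —
step 23 deliver 1→3: 3={lead,b=11,log=s}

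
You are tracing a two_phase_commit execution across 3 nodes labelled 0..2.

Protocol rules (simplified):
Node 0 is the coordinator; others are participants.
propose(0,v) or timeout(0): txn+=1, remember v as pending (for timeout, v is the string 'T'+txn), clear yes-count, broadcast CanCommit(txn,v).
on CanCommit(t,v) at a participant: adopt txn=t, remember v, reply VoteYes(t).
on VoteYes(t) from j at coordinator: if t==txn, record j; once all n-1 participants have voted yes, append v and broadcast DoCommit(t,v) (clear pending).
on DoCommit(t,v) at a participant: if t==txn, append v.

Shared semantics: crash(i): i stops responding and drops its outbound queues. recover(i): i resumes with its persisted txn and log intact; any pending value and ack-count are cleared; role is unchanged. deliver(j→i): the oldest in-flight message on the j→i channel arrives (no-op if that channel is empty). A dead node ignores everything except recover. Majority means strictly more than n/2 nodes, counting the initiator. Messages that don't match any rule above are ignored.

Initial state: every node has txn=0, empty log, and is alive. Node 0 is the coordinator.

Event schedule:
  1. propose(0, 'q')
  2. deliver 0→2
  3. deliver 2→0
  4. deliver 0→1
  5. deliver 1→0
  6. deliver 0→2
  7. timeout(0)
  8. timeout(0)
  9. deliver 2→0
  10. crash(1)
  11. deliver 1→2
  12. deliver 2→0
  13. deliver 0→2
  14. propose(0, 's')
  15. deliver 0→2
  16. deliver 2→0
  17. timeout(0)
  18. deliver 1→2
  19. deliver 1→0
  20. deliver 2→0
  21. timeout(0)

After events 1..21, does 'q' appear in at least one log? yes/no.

yes

e1 propose(0,'q'): 0[coor,t=1,-]
e2 deliver 0→2: 2[part,t=1,-]
e3 deliver 2→0: ·
e4 deliver 0→1: 1[part,t=1,-]
e5 deliver 1→0: 0[coor,t=1,q]
e6 deliver 0→2: 2[part,t=1,q]
e7 timeout(0): 0[coor,t=2,q]
e8 timeout(0): 0[coor,t=3,q]
e9 deliver 2→0: ·
e10 crash(1): 1[✗part,t=1,-]
e11 deliver 1→2: ·
e12 deliver 2→0: ·
e13 deliver 0→2: 2[part,t=2,q]
e14 propose(0,'s'): 0[coor,t=4,q]
e15 deliver 0→2: 2[part,t=3,q]
e16 deliver 2→0: ·
e17 timeout(0): 0[coor,t=5,q]
e18 deliver 1→2: ·
e19 deliver 1→0: ·
e20 deliver 2→0: ·
e21 timeout(0): 0[coor,t=6,q]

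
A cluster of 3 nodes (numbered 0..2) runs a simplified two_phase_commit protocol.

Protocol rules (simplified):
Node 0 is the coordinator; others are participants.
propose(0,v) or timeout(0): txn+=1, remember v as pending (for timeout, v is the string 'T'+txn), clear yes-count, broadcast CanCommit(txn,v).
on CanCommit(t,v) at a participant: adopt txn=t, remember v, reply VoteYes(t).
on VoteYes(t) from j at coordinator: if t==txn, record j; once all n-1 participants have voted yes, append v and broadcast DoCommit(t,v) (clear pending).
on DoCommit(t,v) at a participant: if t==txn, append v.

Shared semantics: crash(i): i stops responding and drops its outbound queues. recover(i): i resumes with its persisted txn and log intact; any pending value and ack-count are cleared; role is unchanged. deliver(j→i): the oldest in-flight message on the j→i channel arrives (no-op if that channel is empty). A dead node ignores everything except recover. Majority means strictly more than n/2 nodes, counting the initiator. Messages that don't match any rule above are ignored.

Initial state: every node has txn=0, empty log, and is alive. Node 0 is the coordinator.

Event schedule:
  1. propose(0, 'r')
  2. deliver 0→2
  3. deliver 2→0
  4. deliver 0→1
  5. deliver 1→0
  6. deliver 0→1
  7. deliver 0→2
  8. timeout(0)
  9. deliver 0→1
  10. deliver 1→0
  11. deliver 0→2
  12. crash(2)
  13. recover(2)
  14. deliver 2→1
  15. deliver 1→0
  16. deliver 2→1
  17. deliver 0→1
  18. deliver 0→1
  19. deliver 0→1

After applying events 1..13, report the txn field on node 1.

2

[1] propose(0,'r') → N0(coor t1 [-])
[2] deliver 0→2 → N2(part t1 [-])
[3] deliver 2→0 → ∅
[4] deliver 0→1 → N1(part t1 [-])
[5] deliver 1→0 → N0(coor t1 [r])
[6] deliver 0→1 → N1(part t1 [r])
[7] deliver 0→2 → N2(part t1 [r])
[8] timeout(0) → N0(coor t2 [r])
[9] deliver 0→1 → N1(part t2 [r])
[10] deliver 1→0 → ∅
[11] deliver 0→2 → N2(part t2 [r])
[12] crash(2) → N2(✗part t2 [r])
[13] recover(2) → N2(part t2 [r])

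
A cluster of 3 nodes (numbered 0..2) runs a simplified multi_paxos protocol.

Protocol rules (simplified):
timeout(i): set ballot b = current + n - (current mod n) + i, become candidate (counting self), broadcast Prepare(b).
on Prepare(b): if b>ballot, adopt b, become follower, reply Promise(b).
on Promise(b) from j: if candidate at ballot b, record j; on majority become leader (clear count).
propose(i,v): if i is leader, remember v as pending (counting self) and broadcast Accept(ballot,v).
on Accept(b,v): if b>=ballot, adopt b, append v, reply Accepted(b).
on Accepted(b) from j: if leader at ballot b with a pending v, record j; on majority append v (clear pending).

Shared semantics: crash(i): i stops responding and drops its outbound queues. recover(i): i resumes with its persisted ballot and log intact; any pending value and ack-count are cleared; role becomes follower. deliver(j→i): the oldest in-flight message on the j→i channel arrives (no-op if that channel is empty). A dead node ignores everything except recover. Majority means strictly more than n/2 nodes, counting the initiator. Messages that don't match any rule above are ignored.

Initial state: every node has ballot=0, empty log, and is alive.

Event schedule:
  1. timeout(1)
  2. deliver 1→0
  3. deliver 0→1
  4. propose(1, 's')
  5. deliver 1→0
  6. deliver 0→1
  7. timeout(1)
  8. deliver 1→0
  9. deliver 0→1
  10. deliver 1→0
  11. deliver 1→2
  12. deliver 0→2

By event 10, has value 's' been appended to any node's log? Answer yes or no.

yes

[1] timeout(1) → N1(cand b4 [-])
[2] deliver 1→0 → N0(foll b4 [-])
[3] deliver 0→1 → N1(lead b4 [-])
[4] propose(1,'s') → ∅
[5] deliver 1→0 → N0(foll b4 [s])
[6] deliver 0→1 → N1(lead b4 [s])
[7] timeout(1) → N1(cand b7 [s])
[8] deliver 1→0 → N0(foll b7 [s])
[9] deliver 0→1 → N1(lead b7 [s])
[10] deliver 1→0 → ∅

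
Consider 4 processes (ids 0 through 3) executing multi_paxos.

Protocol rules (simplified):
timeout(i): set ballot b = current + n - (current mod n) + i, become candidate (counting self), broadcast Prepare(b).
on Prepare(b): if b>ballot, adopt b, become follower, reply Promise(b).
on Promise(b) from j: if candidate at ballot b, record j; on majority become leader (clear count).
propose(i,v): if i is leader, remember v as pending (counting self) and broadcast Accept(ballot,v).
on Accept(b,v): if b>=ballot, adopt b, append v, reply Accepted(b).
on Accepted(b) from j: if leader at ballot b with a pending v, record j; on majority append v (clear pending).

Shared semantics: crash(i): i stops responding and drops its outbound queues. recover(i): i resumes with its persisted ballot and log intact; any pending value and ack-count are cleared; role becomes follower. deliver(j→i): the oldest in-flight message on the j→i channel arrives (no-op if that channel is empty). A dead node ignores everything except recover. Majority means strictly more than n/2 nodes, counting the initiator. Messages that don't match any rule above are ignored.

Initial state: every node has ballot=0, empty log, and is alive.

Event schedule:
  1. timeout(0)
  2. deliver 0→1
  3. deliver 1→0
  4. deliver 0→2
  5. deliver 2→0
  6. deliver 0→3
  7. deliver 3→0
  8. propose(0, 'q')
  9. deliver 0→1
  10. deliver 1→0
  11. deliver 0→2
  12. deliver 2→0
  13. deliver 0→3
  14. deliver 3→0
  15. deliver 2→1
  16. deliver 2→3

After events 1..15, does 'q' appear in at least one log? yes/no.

after 1 — timeout(0): n0:cand/b4/[-]
after 2 — deliver 0→1: n1:foll/b4/[-]
after 3 — deliver 1→0: ·
after 4 — deliver 0→2: n2:foll/b4/[-]
after 5 — deliver 2→0: n0:lead/b4/[-]
after 6 — deliver 0→3: n3:foll/b4/[-]
after 7 — deliver 3→0: ·
after 8 — propose(0,'q'): ·
after 9 — deliver 0→1: n1:foll/b4/[q]
after 10 — deliver 1→0: ·
after 11 — deliver 0→2: n2:foll/b4/[q]
after 12 — deliver 2→0: n0:lead/b4/[q]
after 13 — deliver 0→3: n3:foll/b4/[q]
after 14 — deliver 3→0: ·
after 15 — deliver 2→1: ·

yes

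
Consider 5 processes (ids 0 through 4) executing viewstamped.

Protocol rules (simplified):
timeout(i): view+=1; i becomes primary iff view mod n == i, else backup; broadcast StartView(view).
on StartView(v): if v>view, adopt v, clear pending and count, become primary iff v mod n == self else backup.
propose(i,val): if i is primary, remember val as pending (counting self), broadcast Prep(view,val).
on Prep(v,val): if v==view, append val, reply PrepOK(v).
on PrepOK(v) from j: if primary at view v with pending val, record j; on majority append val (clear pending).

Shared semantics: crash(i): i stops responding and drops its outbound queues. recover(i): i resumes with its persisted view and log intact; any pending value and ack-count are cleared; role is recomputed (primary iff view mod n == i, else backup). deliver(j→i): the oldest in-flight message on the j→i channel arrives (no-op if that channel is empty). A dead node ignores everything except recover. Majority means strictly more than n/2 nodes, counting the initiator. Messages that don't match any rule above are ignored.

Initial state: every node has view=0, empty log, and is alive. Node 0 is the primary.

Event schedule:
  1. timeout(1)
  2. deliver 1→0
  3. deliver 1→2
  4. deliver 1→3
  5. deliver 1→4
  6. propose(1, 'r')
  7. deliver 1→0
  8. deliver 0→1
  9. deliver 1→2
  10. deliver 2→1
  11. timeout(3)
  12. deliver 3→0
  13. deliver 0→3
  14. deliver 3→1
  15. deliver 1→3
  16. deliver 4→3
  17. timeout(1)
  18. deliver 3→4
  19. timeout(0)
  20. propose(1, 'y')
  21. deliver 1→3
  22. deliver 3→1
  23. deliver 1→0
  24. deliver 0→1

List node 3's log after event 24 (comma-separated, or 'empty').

e1 timeout(1): 1[prim,v=1,-]
e2 deliver 1→0: 0[back,v=1,-]
e3 deliver 1→2: 2[back,v=1,-]
e4 deliver 1→3: 3[back,v=1,-]
e5 deliver 1→4: 4[back,v=1,-]
e6 propose(1,'r'): ·
e7 deliver 1→0: 0[back,v=1,r]
e8 deliver 0→1: ·
e9 deliver 1→2: 2[back,v=1,r]
e10 deliver 2→1: 1[prim,v=1,r]
e11 timeout(3): 3[back,v=2,-]
e12 deliver 3→0: 0[back,v=2,r]
e13 deliver 0→3: ·
e14 deliver 3→1: 1[back,v=2,r]
e15 deliver 1→3: ·
e16 deliver 4→3: ·
e17 timeout(1): 1[back,v=3,r]
e18 deliver 3→4: 4[back,v=2,-]
e19 timeout(0): 0[back,v=3,r]
e20 propose(1,'y'): ·
e21 deliver 1→3: 3[prim,v=3,-]
e22 deliver 3→1: ·
e23 deliver 1→0: ·
e24 deliver 0→1: ·

empty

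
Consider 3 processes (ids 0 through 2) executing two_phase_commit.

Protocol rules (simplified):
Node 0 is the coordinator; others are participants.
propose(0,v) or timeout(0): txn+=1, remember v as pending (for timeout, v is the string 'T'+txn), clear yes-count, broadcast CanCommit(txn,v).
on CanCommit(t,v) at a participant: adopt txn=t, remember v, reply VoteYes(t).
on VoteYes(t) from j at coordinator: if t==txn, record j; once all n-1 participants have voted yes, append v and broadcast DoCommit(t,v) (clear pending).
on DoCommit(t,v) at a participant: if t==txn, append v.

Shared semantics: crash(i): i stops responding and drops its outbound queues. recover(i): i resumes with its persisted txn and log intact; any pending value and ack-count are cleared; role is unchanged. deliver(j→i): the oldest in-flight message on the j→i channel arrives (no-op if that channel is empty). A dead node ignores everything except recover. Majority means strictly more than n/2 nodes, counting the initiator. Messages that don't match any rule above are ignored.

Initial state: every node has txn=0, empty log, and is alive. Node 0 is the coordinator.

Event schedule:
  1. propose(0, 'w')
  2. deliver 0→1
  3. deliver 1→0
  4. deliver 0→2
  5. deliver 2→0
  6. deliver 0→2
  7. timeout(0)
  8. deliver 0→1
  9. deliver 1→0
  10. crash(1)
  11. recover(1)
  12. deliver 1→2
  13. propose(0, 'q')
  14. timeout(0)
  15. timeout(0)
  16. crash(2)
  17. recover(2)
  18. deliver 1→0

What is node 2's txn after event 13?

1. propose(0,'w'):  <0:coor t1 ->
2. deliver 0→1:  <1:part t1 ->
3. deliver 1→0:  nop
4. deliver 0→2:  <2:part t1 ->
5. deliver 2→0:  <0:coor t1 w>
6. deliver 0→2:  <2:part t1 w>
7. timeout(0):  <0:coor t2 w>
8. deliver 0→1:  <1:part t1 w>
9. deliver 1→0:  nop
10. crash(1):  <1:✗part t1 w>
11. recover(1):  <1:part t1 w>
12. deliver 1→2:  nop
13. propose(0,'q'):  <0:coor t3 w>

1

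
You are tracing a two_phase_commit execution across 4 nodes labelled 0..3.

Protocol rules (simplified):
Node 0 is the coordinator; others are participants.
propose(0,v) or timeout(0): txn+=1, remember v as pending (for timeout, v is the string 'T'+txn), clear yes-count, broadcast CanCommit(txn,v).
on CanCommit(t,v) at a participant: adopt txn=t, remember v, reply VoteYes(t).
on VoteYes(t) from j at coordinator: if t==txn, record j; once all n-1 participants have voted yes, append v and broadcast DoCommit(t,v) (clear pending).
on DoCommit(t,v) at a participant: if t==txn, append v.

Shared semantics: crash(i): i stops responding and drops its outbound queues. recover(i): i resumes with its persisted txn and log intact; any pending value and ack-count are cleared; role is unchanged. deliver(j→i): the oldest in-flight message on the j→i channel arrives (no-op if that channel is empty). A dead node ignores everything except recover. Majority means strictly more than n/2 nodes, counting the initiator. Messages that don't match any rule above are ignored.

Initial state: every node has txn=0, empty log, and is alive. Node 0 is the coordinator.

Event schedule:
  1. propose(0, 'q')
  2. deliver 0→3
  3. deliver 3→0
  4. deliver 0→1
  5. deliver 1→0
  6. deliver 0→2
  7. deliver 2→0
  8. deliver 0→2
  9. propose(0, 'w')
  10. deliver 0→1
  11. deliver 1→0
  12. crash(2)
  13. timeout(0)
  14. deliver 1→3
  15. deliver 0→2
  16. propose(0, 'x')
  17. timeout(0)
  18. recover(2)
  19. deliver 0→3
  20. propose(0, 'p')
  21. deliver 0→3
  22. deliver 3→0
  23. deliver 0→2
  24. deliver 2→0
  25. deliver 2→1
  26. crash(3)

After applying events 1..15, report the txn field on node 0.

step 1 propose(0,'q'): 0={coor,t=1,log=-}
step 2 deliver 0→3: 3={part,t=1,log=-}
step 3 deliver 3→0: —
step 4 deliver 0→1: 1={part,t=1,log=-}
step 5 deliver 1→0: —
step 6 deliver 0→2: 2={part,t=1,log=-}
step 7 deliver 2→0: 0={coor,t=1,log=q}
step 8 deliver 0→2: 2={part,t=1,log=q}
step 9 propose(0,'w'): 0={coor,t=2,log=q}
step 10 deliver 0→1: 1={part,t=1,log=q}
step 11 deliver 1→0: —
step 12 crash(2): 2={✗part,t=1,log=q}
step 13 timeout(0): 0={coor,t=3,log=q}
step 14 deliver 1→3: —
step 15 deliver 0→2: —

3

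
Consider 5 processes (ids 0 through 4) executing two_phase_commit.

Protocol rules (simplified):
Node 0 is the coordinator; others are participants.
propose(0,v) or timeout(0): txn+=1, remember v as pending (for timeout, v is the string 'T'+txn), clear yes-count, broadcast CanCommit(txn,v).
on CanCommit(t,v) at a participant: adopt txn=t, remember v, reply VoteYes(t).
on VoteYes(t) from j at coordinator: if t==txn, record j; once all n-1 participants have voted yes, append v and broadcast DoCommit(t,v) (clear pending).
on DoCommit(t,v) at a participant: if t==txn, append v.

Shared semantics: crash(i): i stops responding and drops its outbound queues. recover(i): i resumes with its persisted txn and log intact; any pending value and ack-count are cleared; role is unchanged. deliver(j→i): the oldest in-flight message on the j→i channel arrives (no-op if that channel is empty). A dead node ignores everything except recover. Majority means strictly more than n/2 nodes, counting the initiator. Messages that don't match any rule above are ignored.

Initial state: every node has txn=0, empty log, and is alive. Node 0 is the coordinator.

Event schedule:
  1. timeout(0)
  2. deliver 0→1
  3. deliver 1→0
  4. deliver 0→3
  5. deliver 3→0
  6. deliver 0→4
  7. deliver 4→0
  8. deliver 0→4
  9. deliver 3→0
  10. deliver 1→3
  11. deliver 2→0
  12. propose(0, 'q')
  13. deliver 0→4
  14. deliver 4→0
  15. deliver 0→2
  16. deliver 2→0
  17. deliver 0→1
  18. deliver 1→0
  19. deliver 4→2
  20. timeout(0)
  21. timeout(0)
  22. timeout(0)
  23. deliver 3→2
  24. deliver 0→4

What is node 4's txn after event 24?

after 1 — timeout(0): n0:coor/t1/[-]
after 2 — deliver 0→1: n1:part/t1/[-]
after 3 — deliver 1→0: ·
after 4 — deliver 0→3: n3:part/t1/[-]
after 5 — deliver 3→0: ·
after 6 — deliver 0→4: n4:part/t1/[-]
after 7 — deliver 4→0: ·
after 8 — deliver 0→4: ·
after 9 — deliver 3→0: ·
after 10 — deliver 1→3: ·
after 11 — deliver 2→0: ·
after 12 — propose(0,'q'): n0:coor/t2/[-]
after 13 — deliver 0→4: n4:part/t2/[-]
after 14 — deliver 4→0: ·
after 15 — deliver 0→2: n2:part/t1/[-]
after 16 — deliver 2→0: ·
after 17 — deliver 0→1: n1:part/t2/[-]
after 18 — deliver 1→0: ·
after 19 — deliver 4→2: ·
after 20 — timeout(0): n0:coor/t3/[-]
after 21 — timeout(0): n0:coor/t4/[-]
after 22 — timeout(0): n0:coor/t5/[-]
after 23 — deliver 3→2: ·
after 24 — deliver 0→4: n4:part/t3/[-]

3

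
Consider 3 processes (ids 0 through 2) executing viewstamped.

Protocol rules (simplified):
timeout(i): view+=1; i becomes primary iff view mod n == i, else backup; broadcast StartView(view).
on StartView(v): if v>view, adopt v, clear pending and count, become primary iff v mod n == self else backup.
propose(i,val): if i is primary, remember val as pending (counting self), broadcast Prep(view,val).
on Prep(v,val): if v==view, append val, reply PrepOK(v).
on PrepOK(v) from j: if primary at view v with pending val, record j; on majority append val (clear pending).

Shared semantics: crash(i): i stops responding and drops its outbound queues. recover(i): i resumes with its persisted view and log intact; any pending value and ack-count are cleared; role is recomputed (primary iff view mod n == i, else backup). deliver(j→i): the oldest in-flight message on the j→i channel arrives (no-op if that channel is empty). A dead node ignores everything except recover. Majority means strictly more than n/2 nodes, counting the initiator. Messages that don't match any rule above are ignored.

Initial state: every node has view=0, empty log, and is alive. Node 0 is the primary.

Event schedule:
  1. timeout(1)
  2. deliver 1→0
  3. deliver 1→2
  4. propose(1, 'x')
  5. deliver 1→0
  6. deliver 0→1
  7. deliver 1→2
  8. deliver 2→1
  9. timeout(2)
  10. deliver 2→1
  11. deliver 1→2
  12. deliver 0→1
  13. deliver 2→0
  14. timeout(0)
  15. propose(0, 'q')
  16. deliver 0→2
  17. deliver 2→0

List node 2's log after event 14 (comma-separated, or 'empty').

x

e1 timeout(1): 1[prim,v=1,-]
e2 deliver 1→0: 0[back,v=1,-]
e3 deliver 1→2: 2[back,v=1,-]
e4 propose(1,'x'): ·
e5 deliver 1→0: 0[back,v=1,x]
e6 deliver 0→1: 1[prim,v=1,x]
e7 deliver 1→2: 2[back,v=1,x]
e8 deliver 2→1: ·
e9 timeout(2): 2[prim,v=2,x]
e10 deliver 2→1: 1[back,v=2,x]
e11 deliver 1→2: ·
e12 deliver 0→1: ·
e13 deliver 2→0: 0[back,v=2,x]
e14 timeout(0): 0[prim,v=3,x]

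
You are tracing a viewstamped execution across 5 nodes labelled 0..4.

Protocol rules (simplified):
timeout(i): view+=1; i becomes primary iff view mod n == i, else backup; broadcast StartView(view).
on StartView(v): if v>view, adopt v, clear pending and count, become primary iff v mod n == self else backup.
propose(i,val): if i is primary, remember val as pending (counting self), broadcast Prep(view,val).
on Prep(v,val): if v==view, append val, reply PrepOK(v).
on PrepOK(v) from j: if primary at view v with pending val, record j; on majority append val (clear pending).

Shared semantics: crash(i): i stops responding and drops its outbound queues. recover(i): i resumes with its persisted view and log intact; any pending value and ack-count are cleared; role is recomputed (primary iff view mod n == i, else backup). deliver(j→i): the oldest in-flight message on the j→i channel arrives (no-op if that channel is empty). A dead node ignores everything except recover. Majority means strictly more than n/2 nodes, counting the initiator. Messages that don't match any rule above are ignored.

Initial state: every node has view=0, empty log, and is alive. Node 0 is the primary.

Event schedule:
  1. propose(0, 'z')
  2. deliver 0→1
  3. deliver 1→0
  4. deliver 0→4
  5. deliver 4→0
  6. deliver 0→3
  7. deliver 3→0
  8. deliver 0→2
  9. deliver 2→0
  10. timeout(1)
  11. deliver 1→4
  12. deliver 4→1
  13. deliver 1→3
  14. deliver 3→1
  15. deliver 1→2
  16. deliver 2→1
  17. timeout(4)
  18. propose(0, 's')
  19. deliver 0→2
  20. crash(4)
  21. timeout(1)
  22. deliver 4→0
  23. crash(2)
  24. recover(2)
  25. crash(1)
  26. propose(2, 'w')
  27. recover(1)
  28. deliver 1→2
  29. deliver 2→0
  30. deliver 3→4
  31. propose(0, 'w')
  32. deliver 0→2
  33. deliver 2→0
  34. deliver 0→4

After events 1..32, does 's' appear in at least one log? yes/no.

no

after 1 — propose(0,'z'): ·
after 2 — deliver 0→1: n1:back/v0/[z]
after 3 — deliver 1→0: ·
after 4 — deliver 0→4: n4:back/v0/[z]
after 5 — deliver 4→0: n0:prim/v0/[z]
after 6 — deliver 0→3: n3:back/v0/[z]
after 7 — deliver 3→0: ·
after 8 — deliver 0→2: n2:back/v0/[z]
after 9 — deliver 2→0: ·
after 10 — timeout(1): n1:prim/v1/[z]
after 11 — deliver 1→4: n4:back/v1/[z]
after 12 — deliver 4→1: ·
after 13 — deliver 1→3: n3:back/v1/[z]
after 14 — deliver 3→1: ·
after 15 — deliver 1→2: n2:back/v1/[z]
after 16 — deliver 2→1: ·
after 17 — timeout(4): n4:back/v2/[z]
after 18 — propose(0,'s'): ·
after 19 — deliver 0→2: ·
after 20 — crash(4): n4:✗back/v2/[z]
after 21 — timeout(1): n1:back/v2/[z]
after 22 — deliver 4→0: ·
after 23 — crash(2): n2:✗back/v1/[z]
after 24 — recover(2): n2:back/v1/[z]
after 25 — crash(1): n1:✗back/v2/[z]
after 26 — propose(2,'w'): ·
after 27 — recover(1): n1:back/v2/[z]
after 28 — deliver 1→2: ·
after 29 — deliver 2→0: ·
after 30 — deliver 3→4: ·
after 31 — propose(0,'w'): ·
after 32 — deliver 0→2: ·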